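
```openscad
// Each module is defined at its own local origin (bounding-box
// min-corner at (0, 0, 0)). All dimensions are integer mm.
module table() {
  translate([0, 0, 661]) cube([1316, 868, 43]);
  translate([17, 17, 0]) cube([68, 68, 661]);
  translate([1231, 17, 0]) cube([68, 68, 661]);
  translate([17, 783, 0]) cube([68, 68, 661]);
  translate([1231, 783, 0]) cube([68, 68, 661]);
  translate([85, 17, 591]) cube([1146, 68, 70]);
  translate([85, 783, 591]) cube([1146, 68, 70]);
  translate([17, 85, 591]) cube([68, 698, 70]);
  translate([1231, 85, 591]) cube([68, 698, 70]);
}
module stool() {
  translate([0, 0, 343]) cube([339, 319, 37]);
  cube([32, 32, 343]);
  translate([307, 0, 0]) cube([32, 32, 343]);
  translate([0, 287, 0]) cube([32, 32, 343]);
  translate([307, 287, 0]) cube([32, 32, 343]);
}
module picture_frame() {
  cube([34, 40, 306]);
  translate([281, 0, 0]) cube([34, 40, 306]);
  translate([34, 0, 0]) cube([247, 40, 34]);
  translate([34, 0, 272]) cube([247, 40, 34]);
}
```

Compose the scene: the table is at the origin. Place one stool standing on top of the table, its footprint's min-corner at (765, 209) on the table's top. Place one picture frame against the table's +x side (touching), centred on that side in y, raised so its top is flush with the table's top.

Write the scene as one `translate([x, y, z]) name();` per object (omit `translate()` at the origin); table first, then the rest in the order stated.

table();
translate([765, 209, 704]) stool();
translate([1316, 414, 398]) picture_frame();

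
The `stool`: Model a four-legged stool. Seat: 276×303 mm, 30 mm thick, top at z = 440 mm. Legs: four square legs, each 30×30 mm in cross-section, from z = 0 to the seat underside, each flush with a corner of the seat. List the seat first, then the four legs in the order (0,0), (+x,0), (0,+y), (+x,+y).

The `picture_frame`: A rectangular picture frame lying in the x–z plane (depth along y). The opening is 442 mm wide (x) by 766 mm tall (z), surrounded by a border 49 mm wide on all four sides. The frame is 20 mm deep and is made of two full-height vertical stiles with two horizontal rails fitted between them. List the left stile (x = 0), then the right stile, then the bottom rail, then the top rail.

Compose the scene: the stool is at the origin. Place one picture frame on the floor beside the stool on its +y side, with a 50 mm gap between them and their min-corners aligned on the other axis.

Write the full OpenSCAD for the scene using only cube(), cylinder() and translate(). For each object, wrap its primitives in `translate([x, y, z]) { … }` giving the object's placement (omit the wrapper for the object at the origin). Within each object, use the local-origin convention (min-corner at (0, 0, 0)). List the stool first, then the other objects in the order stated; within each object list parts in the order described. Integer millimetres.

translate([0, 0, 410]) cube([276, 303, 30]);
cube([30, 30, 410]);
translate([246, 0, 0]) cube([30, 30, 410]);
translate([0, 273, 0]) cube([30, 30, 410]);
translate([246, 273, 0]) cube([30, 30, 410]);
translate([0, 353, 0]) {
  cube([49, 20, 864]);
  translate([491, 0, 0]) cube([49, 20, 864]);
  translate([49, 0, 0]) cube([442, 20, 49]);
  translate([49, 0, 815]) cube([442, 20, 49]);
}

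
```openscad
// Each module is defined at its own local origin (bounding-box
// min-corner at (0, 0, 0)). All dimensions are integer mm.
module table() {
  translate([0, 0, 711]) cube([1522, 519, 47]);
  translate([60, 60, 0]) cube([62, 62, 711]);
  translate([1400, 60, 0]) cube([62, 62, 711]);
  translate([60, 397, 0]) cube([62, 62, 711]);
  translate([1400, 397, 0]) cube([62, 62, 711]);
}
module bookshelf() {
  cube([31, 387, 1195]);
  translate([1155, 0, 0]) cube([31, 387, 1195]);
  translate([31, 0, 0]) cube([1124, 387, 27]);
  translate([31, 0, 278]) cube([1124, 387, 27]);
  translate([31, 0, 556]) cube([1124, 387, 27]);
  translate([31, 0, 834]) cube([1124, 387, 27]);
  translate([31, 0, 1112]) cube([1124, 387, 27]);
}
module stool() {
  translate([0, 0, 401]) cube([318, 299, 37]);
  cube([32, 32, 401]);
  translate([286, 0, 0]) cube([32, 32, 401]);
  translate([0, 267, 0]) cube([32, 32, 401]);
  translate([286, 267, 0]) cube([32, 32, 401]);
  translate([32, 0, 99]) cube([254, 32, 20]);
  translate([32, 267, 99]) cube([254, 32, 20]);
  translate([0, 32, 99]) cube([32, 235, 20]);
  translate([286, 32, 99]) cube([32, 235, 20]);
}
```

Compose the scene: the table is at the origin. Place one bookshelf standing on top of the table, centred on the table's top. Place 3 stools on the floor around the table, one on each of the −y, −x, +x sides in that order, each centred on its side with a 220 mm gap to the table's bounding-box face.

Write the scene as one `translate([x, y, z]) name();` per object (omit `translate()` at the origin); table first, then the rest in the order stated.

table();
translate([168, 66, 758]) bookshelf();
translate([602, -519, 0]) stool();
translate([-538, 110, 0]) stool();
translate([1742, 110, 0]) stool();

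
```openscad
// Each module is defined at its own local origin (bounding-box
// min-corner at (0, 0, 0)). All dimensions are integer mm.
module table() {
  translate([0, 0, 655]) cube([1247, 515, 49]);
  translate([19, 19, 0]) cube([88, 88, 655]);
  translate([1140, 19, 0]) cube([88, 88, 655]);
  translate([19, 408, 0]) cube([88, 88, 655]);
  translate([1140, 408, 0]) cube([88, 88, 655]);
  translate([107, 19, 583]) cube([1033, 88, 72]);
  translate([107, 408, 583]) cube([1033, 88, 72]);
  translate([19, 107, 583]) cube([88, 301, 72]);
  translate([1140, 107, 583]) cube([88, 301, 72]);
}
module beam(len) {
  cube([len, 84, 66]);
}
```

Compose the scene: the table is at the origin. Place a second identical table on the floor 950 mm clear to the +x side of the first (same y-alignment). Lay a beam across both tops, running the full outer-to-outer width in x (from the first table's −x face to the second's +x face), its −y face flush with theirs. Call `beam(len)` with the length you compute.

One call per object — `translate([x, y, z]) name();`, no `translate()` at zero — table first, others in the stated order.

table();
translate([2197, 0, 0]) table();
translate([0, 0, 704]) beam(3444);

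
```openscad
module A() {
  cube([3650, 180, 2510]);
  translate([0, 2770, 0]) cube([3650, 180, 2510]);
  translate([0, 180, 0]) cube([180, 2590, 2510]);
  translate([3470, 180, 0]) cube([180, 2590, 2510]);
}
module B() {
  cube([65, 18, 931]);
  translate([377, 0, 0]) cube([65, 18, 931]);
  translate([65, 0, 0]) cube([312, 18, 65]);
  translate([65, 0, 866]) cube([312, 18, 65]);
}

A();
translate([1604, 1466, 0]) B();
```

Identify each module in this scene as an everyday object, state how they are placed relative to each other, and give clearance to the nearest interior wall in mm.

A is a house frame. B is a picture frame. The picture frame sits inside the house frame, centred. The clearance to the nearest interior wall is 1286 mm.

Clearances: x = 1424, y = 1286; minimum 1286 mm.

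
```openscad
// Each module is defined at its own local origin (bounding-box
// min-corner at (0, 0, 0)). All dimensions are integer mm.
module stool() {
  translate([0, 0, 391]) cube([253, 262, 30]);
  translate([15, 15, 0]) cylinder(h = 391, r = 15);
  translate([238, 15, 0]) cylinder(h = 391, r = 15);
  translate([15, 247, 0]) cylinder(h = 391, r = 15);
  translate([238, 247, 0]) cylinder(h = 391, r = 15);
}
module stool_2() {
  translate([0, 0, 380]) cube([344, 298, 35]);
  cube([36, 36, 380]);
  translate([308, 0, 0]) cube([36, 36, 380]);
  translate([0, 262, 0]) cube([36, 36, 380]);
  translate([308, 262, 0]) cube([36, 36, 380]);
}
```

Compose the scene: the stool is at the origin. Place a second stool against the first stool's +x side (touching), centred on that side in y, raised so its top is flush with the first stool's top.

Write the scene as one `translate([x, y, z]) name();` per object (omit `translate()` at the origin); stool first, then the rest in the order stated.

stool();
translate([253, -18, 6]) stool_2();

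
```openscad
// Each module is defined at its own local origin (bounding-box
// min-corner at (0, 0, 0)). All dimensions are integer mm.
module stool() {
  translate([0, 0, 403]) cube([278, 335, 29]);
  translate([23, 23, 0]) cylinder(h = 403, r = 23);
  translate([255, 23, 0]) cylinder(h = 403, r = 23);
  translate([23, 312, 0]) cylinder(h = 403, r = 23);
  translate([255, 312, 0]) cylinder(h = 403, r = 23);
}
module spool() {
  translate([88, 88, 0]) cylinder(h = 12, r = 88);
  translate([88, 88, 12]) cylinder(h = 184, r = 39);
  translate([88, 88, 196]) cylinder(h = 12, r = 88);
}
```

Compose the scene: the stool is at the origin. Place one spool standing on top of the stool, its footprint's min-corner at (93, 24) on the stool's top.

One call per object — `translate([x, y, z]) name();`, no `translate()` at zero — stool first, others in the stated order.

stool();
translate([93, 24, 432]) spool();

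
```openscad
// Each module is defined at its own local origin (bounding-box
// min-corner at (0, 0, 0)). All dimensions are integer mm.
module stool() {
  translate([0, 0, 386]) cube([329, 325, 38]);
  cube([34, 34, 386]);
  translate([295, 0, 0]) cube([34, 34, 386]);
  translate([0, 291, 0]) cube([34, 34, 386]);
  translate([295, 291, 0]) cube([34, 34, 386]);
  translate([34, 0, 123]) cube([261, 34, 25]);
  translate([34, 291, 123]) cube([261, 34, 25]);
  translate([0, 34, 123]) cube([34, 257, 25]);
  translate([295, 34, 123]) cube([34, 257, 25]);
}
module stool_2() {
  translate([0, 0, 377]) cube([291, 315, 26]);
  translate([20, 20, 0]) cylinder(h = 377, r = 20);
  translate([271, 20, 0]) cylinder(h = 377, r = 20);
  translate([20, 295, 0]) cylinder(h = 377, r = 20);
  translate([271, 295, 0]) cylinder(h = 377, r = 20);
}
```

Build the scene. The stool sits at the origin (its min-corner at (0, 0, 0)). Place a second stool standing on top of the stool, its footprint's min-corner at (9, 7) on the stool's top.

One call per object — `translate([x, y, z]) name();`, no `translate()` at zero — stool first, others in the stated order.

stool();
translate([9, 7, 424]) stool_2();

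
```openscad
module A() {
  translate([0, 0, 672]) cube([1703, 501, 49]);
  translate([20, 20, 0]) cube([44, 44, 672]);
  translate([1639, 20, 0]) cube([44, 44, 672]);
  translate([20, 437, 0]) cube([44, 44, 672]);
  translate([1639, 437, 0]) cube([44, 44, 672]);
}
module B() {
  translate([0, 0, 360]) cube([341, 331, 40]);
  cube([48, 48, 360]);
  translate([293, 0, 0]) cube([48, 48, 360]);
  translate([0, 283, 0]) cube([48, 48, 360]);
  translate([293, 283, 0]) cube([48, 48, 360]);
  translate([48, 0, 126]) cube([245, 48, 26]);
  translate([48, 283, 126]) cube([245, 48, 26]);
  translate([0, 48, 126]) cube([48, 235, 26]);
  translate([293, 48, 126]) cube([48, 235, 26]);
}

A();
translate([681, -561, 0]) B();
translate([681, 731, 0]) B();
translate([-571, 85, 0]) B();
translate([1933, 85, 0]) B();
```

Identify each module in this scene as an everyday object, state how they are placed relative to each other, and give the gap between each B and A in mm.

A is a table. B is a stool. Four stools sit around the table at the −y, +y, −x, +x sides. The gap between each stool and the table is 230 mm.

Each stool's nearest face is 230 mm from the table's bounding box.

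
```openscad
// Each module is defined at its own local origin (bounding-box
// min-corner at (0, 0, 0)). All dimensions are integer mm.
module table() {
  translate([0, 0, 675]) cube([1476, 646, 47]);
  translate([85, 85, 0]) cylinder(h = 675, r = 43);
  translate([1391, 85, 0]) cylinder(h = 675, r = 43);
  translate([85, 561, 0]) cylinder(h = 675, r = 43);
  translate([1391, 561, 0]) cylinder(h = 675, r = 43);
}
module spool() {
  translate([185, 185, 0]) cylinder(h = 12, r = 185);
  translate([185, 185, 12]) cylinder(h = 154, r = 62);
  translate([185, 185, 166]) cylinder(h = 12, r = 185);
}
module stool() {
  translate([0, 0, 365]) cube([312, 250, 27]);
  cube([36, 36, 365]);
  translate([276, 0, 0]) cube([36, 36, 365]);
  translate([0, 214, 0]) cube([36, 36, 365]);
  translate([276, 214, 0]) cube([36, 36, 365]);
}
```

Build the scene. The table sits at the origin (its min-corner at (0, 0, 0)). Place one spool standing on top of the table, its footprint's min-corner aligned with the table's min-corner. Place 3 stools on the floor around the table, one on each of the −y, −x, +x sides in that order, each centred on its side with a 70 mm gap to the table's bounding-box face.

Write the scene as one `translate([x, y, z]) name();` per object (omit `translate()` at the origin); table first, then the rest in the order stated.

table();
translate([0, 0, 722]) spool();
translate([582, -320, 0]) stool();
translate([-382, 198, 0]) stool();
translate([1546, 198, 0]) stool();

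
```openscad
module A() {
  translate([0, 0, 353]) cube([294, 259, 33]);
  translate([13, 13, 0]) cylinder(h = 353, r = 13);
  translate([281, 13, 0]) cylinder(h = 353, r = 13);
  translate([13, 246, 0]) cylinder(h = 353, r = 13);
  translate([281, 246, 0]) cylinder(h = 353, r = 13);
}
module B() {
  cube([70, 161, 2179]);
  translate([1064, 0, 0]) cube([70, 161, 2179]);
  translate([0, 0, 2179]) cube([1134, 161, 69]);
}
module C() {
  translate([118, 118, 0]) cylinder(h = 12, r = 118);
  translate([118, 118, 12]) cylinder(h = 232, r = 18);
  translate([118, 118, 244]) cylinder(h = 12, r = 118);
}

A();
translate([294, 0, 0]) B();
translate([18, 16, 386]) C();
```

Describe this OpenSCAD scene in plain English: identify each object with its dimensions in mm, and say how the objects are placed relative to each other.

A is a simple wooden stool: a rectangular seat 294 mm (x) by 259 mm (y), 33 mm thick, top face at z = 386 mm, on four round legs, each 26 mm in diameter. The legs rest on z = 0, each leg's axis is inset half a diameter from the nearest pair of seat edges (so the leg's bounding box is flush with the corner).

B is a rectangular door frame: two vertical jambs of 70×161 mm section, 2179 mm tall, with a clear opening 994 mm wide between their inner faces. A header 69 mm tall and 161 mm deep lies on top of the jambs and spans the full outside width.

C is a spool: two coaxial disc flanges of radius 118 mm and thickness 12 mm, joined by a core cylinder of radius 18 mm and height 232 mm. The lower flange rests on z = 0 and the three cylinders share a vertical axis.

The door frame is against the stool's +x side, with their −y faces flush. The spool is on top of the stool.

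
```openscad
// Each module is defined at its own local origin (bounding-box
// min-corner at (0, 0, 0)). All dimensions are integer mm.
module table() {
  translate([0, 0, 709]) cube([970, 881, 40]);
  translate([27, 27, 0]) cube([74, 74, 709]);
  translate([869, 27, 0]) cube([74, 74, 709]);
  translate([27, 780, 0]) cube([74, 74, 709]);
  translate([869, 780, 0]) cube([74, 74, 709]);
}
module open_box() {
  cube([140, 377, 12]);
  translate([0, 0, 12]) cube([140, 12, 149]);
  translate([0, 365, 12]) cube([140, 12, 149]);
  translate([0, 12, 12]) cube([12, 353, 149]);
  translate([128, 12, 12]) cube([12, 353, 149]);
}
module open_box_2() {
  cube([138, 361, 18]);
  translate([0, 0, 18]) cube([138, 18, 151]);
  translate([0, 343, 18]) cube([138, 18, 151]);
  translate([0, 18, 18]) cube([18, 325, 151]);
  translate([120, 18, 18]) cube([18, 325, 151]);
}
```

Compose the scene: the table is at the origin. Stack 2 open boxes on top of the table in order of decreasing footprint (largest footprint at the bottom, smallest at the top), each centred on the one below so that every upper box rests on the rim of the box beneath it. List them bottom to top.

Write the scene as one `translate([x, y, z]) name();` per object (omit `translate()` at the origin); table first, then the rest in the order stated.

table();
translate([415, 252, 749]) open_box();
translate([416, 260, 910]) open_box_2();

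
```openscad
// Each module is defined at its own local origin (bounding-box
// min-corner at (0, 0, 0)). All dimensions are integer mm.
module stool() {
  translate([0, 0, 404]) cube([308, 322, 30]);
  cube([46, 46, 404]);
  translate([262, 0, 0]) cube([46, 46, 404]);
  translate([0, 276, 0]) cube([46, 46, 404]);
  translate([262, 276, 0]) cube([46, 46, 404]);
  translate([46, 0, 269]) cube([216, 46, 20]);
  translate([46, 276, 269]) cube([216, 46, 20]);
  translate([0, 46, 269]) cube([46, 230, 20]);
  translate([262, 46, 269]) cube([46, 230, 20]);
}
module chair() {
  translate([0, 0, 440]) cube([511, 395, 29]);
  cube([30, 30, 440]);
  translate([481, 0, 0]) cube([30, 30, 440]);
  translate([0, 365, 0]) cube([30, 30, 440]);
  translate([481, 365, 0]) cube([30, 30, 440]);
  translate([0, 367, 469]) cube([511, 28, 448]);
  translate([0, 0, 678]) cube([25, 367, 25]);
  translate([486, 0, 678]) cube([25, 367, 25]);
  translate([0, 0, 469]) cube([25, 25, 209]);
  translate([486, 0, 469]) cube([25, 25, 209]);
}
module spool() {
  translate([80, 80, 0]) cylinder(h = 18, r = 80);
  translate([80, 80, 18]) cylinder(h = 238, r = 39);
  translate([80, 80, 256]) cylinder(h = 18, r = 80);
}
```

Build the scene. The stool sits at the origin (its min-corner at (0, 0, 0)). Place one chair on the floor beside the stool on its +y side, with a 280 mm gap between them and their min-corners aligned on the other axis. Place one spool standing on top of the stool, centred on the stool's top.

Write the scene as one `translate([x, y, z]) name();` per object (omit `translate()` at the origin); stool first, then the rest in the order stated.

stool();
translate([0, 602, 0]) chair();
translate([74, 81, 434]) spool();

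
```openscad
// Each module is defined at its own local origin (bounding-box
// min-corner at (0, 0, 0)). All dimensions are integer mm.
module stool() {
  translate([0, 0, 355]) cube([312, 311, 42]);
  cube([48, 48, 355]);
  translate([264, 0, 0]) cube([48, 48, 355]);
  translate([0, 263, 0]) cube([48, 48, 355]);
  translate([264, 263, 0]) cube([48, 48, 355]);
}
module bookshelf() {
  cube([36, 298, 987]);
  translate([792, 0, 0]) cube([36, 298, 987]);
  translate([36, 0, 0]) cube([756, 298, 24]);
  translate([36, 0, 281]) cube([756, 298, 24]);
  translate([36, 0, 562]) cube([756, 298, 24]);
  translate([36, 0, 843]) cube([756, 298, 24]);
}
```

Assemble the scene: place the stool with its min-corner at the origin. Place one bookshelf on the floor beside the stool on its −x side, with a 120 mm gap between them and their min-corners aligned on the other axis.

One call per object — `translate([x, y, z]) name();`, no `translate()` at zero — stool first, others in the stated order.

stool();
translate([-948, 0, 0]) bookshelf();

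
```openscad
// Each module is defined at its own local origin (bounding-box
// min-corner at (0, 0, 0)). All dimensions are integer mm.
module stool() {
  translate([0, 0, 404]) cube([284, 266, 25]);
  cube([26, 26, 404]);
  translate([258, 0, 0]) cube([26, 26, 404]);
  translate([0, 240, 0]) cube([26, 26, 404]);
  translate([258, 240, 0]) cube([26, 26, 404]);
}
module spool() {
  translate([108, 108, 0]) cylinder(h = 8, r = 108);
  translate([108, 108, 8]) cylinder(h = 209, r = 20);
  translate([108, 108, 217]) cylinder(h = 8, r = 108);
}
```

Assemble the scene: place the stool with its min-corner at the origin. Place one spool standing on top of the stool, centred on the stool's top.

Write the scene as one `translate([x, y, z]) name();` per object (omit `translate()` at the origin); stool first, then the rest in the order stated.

stool();
translate([34, 25, 429]) spool();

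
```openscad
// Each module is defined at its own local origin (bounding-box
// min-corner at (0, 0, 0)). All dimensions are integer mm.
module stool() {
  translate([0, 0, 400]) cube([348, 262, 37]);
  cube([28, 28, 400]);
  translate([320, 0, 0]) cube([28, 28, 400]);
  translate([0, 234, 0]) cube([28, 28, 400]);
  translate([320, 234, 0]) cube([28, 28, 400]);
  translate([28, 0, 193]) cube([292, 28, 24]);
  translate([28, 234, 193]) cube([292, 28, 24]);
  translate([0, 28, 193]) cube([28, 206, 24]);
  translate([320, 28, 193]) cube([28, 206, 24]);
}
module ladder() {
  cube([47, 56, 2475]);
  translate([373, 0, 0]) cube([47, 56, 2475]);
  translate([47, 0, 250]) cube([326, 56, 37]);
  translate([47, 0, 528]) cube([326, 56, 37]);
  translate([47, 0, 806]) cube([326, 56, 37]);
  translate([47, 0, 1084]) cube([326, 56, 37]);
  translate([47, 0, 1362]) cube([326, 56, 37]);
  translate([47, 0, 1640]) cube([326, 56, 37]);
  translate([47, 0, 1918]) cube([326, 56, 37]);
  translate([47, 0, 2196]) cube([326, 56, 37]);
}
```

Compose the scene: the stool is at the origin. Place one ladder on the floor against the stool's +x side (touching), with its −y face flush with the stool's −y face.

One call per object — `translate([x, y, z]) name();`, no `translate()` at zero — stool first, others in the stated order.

stool();
translate([348, 0, 0]) ladder();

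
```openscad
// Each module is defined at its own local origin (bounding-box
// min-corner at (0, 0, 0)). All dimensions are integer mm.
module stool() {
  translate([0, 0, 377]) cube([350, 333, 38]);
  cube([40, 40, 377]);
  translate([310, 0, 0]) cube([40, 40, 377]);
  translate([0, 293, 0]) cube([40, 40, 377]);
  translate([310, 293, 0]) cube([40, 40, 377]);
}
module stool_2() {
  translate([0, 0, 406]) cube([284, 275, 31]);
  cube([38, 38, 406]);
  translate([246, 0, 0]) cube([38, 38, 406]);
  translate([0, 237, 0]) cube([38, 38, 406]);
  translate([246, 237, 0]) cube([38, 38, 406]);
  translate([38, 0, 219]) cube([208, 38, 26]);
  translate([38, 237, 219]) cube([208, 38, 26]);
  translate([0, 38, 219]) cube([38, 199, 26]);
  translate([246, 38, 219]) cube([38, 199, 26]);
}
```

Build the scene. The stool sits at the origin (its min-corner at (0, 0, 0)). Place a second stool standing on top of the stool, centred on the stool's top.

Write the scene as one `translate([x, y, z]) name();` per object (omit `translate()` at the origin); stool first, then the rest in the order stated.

stool();
translate([33, 29, 415]) stool_2();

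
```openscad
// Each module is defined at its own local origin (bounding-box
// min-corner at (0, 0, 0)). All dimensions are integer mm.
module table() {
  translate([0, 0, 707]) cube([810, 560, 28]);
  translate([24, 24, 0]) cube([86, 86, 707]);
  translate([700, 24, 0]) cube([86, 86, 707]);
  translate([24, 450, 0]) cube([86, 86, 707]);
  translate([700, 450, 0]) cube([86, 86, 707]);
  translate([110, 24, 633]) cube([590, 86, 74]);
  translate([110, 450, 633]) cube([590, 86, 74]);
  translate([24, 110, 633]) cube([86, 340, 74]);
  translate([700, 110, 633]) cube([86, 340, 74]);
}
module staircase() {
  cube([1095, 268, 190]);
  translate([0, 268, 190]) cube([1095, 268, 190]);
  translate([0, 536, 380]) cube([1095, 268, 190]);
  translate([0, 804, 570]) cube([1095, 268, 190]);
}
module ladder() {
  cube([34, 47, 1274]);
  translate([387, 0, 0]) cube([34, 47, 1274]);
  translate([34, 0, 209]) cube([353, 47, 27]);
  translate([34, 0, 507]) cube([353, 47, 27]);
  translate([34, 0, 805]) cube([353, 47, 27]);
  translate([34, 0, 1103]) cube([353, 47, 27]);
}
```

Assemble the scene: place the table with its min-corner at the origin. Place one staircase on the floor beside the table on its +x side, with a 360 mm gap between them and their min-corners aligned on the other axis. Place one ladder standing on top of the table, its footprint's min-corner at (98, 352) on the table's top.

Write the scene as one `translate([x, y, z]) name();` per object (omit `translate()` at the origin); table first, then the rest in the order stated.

table();
translate([1170, 0, 0]) staircase();
translate([98, 352, 735]) ladder();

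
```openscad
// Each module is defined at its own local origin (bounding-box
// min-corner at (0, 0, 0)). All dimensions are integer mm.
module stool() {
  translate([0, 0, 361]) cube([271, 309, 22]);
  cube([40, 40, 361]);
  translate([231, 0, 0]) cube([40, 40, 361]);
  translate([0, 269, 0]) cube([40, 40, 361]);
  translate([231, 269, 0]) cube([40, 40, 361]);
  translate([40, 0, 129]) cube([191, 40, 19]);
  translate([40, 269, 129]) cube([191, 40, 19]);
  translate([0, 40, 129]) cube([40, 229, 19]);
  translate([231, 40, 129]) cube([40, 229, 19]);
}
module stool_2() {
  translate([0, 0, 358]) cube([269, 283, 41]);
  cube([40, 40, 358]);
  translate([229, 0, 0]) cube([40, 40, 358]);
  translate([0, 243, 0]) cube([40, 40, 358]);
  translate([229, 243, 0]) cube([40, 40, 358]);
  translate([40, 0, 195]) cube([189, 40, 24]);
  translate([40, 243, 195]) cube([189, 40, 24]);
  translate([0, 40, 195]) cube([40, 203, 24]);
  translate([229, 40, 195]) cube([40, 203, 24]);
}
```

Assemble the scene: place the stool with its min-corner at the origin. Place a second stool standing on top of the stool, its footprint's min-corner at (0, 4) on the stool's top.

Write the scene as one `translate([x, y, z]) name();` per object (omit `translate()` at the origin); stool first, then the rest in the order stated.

stool();
translate([0, 4, 383]) stool_2();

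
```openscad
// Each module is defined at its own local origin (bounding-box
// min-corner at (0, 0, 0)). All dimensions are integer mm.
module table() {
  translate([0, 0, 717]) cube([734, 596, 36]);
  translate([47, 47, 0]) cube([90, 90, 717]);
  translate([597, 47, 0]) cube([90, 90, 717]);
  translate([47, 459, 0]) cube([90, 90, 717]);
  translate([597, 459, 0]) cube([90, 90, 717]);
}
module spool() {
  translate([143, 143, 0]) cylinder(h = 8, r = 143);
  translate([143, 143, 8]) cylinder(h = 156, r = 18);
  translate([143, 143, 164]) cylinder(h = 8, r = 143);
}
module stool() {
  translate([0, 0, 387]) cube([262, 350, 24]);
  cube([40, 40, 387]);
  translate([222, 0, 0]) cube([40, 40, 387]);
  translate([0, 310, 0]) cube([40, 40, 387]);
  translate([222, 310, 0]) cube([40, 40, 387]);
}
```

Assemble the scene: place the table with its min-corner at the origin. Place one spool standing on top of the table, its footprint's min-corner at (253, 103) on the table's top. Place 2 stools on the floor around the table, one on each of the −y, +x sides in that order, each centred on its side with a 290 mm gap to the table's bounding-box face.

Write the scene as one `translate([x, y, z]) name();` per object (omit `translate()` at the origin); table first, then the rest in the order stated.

table();
translate([253, 103, 753]) spool();
translate([236, -640, 0]) stool();
translate([1024, 123, 0]) stool();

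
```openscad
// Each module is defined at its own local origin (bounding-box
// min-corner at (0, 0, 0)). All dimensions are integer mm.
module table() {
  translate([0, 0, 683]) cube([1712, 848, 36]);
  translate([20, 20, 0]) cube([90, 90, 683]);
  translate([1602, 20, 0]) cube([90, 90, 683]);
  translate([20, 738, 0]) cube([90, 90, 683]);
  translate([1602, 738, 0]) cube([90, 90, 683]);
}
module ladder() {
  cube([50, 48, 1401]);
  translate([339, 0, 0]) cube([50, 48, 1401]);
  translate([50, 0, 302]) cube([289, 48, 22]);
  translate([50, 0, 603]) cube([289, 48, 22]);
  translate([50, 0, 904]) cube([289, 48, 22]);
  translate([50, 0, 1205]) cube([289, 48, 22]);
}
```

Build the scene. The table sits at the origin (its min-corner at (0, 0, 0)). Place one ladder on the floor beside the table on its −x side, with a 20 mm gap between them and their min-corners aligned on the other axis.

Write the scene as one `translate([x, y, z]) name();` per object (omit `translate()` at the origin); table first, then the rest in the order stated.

table();
translate([-409, 0, 0]) ladder();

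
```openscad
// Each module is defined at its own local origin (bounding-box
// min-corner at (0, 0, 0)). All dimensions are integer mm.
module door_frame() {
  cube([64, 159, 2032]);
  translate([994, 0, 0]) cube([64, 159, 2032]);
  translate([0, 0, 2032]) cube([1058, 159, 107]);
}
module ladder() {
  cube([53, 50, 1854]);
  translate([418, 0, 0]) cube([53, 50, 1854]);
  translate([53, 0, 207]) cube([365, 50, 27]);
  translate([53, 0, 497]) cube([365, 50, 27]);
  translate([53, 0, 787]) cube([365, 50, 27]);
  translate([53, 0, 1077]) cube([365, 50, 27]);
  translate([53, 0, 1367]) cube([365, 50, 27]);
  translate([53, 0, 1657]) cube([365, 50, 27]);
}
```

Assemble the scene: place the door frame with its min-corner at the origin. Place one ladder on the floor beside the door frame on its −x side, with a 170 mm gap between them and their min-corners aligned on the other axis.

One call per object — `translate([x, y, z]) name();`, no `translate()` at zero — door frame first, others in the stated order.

door_frame();
translate([-641, 0, 0]) ladder();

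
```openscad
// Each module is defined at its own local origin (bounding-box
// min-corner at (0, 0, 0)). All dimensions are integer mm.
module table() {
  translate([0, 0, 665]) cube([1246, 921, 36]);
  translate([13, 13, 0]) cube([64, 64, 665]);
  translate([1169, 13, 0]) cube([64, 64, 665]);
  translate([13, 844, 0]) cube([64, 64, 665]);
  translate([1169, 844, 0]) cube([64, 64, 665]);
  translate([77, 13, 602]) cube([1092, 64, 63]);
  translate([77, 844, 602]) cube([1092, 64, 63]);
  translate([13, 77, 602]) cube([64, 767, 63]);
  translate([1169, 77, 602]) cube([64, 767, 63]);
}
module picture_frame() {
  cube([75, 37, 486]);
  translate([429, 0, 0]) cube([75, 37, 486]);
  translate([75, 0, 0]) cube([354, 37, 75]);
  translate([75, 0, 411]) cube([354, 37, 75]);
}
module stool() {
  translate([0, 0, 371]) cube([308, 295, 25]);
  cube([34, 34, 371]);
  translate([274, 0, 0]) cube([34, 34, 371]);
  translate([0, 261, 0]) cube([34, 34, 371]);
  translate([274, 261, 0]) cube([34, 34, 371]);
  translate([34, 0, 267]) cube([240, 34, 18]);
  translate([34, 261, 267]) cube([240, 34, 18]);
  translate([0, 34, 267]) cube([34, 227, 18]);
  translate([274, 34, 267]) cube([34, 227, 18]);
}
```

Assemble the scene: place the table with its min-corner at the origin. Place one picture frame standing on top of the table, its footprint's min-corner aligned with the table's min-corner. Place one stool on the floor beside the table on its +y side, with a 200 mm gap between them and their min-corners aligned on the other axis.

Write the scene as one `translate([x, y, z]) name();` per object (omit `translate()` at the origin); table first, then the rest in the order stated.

table();
translate([0, 0, 701]) picture_frame();
translate([0, 1121, 0]) stool();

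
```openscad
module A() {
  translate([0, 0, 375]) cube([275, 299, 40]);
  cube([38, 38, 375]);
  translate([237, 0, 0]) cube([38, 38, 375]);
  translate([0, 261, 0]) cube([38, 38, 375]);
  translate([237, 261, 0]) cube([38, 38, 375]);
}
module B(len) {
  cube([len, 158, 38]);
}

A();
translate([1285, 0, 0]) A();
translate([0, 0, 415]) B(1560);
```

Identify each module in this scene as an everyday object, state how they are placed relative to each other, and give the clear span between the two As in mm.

A is a stool. B is a beam. A beam spans the tops of two stools. The clear span between the two stools is 1010 mm.

Second stool starts at x = 1285; first ends at x = 275; clear span = 1285 − 275 = 1010 mm.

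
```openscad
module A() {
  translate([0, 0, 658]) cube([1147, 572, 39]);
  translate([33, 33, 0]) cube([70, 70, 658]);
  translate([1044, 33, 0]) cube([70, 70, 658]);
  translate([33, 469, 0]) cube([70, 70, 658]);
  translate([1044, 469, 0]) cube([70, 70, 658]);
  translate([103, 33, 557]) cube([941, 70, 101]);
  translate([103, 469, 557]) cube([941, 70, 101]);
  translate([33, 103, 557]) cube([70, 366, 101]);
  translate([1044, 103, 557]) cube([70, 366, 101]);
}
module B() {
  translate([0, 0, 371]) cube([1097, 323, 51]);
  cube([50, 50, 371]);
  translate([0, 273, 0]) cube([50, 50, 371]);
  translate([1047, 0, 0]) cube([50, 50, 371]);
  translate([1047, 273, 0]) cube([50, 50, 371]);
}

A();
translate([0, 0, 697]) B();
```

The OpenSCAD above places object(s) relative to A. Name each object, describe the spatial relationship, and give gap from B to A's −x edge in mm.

The bench's min-x is at 0; the table's min-x is 0; gap = 0 mm.

A is a table. B is a bench. The bench is on top of the table. The gap from the bench to the table's −x edge is 0 mm.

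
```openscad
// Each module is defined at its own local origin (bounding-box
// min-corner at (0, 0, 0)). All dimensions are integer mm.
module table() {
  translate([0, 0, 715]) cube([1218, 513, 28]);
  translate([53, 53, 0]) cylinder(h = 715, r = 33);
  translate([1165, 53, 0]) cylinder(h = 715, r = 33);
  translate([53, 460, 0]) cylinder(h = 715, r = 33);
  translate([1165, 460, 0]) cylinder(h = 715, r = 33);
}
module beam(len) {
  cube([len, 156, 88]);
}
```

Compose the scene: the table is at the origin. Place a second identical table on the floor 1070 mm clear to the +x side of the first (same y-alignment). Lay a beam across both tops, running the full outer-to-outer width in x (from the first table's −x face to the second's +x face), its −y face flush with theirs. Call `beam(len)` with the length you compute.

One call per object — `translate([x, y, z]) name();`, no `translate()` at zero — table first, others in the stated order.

table();
translate([2288, 0, 0]) table();
translate([0, 0, 743]) beam(3506);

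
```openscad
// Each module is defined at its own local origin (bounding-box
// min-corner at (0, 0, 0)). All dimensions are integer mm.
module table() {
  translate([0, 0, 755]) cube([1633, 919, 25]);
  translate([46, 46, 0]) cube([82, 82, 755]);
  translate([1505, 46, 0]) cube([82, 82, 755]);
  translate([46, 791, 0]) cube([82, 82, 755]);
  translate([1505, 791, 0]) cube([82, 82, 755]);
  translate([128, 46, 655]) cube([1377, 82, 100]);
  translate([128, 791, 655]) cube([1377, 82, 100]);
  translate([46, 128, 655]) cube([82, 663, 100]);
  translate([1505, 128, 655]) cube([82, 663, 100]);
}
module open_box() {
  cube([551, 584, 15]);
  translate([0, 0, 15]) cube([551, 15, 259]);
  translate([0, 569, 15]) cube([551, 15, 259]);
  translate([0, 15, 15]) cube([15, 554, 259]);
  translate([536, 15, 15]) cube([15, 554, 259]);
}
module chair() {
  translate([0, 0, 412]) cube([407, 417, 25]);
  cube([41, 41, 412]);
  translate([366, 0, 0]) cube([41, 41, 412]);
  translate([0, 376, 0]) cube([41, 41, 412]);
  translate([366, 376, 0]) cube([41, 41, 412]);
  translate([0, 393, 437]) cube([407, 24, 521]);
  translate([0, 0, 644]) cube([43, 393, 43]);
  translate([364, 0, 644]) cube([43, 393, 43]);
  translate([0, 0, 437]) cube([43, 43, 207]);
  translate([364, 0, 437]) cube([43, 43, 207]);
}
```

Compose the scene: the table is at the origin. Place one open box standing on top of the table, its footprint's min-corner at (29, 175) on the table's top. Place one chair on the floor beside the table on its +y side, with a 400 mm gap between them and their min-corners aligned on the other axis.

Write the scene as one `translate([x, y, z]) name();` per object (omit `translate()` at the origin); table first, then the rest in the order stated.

table();
translate([29, 175, 780]) open_box();
translate([0, 1319, 0]) chair();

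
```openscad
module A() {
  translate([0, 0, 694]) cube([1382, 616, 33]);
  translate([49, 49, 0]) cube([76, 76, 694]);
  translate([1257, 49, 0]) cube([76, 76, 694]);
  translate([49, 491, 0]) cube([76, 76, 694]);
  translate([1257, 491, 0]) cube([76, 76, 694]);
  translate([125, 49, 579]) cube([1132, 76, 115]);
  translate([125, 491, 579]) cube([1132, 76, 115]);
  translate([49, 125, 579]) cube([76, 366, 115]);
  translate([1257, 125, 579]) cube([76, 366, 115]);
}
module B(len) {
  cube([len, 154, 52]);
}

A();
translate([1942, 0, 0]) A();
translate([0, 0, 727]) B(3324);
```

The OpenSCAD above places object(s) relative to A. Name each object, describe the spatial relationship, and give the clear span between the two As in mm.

Second table starts at x = 1942; first ends at x = 1382; clear span = 1942 − 1382 = 560 mm.

A is a table. B is a beam. A beam spans the tops of two tables. The clear span between the two tables is 560 mm.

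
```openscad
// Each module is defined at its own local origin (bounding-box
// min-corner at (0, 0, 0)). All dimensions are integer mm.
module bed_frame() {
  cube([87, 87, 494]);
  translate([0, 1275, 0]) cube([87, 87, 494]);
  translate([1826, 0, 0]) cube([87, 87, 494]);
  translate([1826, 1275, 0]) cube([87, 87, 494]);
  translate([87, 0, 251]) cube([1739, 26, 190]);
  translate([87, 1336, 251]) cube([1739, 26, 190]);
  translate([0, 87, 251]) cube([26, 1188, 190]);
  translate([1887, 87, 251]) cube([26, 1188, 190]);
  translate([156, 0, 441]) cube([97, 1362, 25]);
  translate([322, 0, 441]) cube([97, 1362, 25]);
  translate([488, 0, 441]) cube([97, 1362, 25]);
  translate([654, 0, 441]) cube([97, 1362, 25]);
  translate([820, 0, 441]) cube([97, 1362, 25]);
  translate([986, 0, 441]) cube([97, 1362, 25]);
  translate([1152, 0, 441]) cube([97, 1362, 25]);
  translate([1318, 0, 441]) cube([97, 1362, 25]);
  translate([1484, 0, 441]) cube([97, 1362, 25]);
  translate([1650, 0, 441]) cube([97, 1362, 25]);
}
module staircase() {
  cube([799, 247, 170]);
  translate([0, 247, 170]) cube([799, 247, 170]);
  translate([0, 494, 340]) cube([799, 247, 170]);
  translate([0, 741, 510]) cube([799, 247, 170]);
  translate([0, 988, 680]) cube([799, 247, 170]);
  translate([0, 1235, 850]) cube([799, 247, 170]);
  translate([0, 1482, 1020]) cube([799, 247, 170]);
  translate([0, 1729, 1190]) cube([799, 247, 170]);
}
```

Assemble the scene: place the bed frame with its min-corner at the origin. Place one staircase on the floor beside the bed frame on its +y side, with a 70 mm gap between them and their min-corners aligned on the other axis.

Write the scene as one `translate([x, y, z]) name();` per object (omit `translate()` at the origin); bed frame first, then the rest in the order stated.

bed_frame();
translate([0, 1432, 0]) staircase();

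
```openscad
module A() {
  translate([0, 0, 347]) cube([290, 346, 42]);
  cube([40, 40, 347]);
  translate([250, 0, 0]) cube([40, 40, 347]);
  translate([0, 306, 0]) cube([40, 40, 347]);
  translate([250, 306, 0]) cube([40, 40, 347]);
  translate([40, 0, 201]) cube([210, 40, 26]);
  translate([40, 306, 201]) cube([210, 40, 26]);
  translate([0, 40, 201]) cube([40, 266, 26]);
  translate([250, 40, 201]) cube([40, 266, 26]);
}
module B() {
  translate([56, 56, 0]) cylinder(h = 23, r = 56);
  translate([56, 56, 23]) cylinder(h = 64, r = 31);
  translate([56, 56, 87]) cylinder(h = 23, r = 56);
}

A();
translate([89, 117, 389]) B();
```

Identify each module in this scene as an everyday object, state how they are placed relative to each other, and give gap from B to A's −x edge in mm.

A is a stool. B is a spool. The spool is on top of the stool, centred. The gap from the spool to the stool's −x edge is 89 mm.

The spool's min-x is at 89; the stool's min-x is 0; gap = 89 mm.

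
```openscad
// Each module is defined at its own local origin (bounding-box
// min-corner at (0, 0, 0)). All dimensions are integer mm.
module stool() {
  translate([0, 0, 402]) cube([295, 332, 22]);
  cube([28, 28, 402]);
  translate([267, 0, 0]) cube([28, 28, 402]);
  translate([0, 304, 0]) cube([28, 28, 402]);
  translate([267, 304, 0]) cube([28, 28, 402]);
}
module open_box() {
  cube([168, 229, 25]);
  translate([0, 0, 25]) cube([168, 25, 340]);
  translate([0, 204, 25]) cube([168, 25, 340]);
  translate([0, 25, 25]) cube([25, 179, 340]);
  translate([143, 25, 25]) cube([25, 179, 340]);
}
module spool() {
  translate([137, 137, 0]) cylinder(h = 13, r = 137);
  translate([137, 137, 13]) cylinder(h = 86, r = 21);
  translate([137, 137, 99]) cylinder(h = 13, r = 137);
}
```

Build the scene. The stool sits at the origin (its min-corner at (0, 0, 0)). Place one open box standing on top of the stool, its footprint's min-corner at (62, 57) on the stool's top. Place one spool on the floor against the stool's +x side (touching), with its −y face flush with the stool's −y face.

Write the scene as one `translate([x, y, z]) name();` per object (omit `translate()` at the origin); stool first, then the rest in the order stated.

stool();
translate([62, 57, 424]) open_box();
translate([295, 0, 0]) spool();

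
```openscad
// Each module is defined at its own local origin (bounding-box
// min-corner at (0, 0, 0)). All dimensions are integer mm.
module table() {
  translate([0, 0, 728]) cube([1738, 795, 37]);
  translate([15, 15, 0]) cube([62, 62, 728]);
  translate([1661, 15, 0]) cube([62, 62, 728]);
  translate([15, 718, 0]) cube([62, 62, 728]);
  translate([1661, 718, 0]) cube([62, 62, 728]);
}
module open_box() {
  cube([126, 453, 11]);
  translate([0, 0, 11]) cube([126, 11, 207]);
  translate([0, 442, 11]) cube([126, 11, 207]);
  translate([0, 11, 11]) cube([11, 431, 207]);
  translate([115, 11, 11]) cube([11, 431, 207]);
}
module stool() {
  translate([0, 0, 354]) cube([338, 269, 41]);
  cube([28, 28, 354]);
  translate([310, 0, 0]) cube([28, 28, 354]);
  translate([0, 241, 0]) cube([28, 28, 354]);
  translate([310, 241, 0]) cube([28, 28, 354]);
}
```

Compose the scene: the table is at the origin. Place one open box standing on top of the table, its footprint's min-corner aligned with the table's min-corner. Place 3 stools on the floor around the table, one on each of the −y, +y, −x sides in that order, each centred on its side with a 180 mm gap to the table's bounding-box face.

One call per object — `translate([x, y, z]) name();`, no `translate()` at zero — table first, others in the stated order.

table();
translate([0, 0, 765]) open_box();
translate([700, -449, 0]) stool();
translate([700, 975, 0]) stool();
translate([-518, 263, 0]) stool();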